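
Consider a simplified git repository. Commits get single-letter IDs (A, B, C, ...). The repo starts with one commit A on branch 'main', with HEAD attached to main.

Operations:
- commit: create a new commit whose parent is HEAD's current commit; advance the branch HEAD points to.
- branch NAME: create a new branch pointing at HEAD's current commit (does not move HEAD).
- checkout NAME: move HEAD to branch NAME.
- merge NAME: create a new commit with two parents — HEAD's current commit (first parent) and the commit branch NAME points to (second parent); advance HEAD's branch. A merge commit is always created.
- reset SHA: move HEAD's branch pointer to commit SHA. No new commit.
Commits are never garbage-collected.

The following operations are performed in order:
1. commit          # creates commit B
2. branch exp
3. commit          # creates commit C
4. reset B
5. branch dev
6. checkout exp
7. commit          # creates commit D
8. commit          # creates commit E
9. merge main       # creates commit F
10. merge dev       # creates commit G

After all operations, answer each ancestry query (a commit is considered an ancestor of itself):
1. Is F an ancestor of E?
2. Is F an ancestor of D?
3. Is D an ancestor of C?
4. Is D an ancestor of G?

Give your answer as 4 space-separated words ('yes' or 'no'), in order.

Answer: no no no yes

Derivation:
After op 1 (commit): HEAD=main@B [main=B]
After op 2 (branch): HEAD=main@B [exp=B main=B]
After op 3 (commit): HEAD=main@C [exp=B main=C]
After op 4 (reset): HEAD=main@B [exp=B main=B]
After op 5 (branch): HEAD=main@B [dev=B exp=B main=B]
After op 6 (checkout): HEAD=exp@B [dev=B exp=B main=B]
After op 7 (commit): HEAD=exp@D [dev=B exp=D main=B]
After op 8 (commit): HEAD=exp@E [dev=B exp=E main=B]
After op 9 (merge): HEAD=exp@F [dev=B exp=F main=B]
After op 10 (merge): HEAD=exp@G [dev=B exp=G main=B]
ancestors(E) = {A,B,D,E}; F in? no
ancestors(D) = {A,B,D}; F in? no
ancestors(C) = {A,B,C}; D in? no
ancestors(G) = {A,B,D,E,F,G}; D in? yes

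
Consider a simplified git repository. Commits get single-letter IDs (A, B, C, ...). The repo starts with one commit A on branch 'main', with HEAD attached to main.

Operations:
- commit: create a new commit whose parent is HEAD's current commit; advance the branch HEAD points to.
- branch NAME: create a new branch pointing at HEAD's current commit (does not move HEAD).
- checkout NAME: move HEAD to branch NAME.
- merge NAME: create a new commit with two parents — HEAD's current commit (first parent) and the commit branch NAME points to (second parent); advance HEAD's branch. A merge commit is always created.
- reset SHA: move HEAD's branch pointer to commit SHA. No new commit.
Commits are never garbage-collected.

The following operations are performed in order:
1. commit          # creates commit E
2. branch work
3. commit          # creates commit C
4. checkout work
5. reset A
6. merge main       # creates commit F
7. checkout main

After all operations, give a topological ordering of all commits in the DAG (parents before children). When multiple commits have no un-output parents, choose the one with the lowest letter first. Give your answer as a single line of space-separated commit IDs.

After op 1 (commit): HEAD=main@E [main=E]
After op 2 (branch): HEAD=main@E [main=E work=E]
After op 3 (commit): HEAD=main@C [main=C work=E]
After op 4 (checkout): HEAD=work@E [main=C work=E]
After op 5 (reset): HEAD=work@A [main=C work=A]
After op 6 (merge): HEAD=work@F [main=C work=F]
After op 7 (checkout): HEAD=main@C [main=C work=F]
commit A: parents=[]
commit C: parents=['E']
commit E: parents=['A']
commit F: parents=['A', 'C']

Answer: A E C F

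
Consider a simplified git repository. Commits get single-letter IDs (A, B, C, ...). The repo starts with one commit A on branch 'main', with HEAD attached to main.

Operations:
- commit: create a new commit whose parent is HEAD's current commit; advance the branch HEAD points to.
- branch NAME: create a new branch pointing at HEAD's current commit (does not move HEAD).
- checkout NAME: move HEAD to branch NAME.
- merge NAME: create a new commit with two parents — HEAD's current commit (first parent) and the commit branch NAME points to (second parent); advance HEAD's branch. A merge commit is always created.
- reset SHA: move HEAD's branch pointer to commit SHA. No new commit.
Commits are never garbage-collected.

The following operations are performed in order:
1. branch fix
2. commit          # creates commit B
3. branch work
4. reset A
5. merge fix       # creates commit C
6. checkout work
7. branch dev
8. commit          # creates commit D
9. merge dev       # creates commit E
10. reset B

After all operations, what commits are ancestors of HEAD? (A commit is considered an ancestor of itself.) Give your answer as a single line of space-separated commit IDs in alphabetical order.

After op 1 (branch): HEAD=main@A [fix=A main=A]
After op 2 (commit): HEAD=main@B [fix=A main=B]
After op 3 (branch): HEAD=main@B [fix=A main=B work=B]
After op 4 (reset): HEAD=main@A [fix=A main=A work=B]
After op 5 (merge): HEAD=main@C [fix=A main=C work=B]
After op 6 (checkout): HEAD=work@B [fix=A main=C work=B]
After op 7 (branch): HEAD=work@B [dev=B fix=A main=C work=B]
After op 8 (commit): HEAD=work@D [dev=B fix=A main=C work=D]
After op 9 (merge): HEAD=work@E [dev=B fix=A main=C work=E]
After op 10 (reset): HEAD=work@B [dev=B fix=A main=C work=B]

Answer: A B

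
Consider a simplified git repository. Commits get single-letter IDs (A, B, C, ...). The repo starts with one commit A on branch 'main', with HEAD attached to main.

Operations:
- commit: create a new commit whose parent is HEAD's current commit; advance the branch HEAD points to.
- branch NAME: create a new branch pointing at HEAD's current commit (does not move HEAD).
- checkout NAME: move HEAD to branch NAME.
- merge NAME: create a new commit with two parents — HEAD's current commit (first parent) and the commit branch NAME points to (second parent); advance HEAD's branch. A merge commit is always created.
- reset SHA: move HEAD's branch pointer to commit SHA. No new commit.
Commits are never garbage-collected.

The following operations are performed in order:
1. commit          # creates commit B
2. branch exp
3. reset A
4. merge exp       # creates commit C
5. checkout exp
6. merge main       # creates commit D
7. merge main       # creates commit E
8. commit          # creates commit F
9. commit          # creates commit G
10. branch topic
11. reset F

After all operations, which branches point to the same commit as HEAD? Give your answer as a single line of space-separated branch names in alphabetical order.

Answer: exp

Derivation:
After op 1 (commit): HEAD=main@B [main=B]
After op 2 (branch): HEAD=main@B [exp=B main=B]
After op 3 (reset): HEAD=main@A [exp=B main=A]
After op 4 (merge): HEAD=main@C [exp=B main=C]
After op 5 (checkout): HEAD=exp@B [exp=B main=C]
After op 6 (merge): HEAD=exp@D [exp=D main=C]
After op 7 (merge): HEAD=exp@E [exp=E main=C]
After op 8 (commit): HEAD=exp@F [exp=F main=C]
After op 9 (commit): HEAD=exp@G [exp=G main=C]
After op 10 (branch): HEAD=exp@G [exp=G main=C topic=G]
After op 11 (reset): HEAD=exp@F [exp=F main=C topic=G]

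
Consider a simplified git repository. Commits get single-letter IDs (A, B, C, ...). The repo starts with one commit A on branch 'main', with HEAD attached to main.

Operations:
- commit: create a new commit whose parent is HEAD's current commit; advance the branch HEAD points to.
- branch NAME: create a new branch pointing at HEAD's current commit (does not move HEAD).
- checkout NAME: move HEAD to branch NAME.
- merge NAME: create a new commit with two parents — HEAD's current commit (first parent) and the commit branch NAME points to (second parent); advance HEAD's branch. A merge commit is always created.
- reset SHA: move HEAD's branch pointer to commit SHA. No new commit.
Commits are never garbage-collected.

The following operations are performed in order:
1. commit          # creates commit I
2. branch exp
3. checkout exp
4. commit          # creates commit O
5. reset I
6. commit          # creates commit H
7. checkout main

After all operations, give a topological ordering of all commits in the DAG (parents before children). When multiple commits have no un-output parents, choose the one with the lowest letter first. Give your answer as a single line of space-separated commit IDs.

After op 1 (commit): HEAD=main@I [main=I]
After op 2 (branch): HEAD=main@I [exp=I main=I]
After op 3 (checkout): HEAD=exp@I [exp=I main=I]
After op 4 (commit): HEAD=exp@O [exp=O main=I]
After op 5 (reset): HEAD=exp@I [exp=I main=I]
After op 6 (commit): HEAD=exp@H [exp=H main=I]
After op 7 (checkout): HEAD=main@I [exp=H main=I]
commit A: parents=[]
commit H: parents=['I']
commit I: parents=['A']
commit O: parents=['I']

Answer: A I H O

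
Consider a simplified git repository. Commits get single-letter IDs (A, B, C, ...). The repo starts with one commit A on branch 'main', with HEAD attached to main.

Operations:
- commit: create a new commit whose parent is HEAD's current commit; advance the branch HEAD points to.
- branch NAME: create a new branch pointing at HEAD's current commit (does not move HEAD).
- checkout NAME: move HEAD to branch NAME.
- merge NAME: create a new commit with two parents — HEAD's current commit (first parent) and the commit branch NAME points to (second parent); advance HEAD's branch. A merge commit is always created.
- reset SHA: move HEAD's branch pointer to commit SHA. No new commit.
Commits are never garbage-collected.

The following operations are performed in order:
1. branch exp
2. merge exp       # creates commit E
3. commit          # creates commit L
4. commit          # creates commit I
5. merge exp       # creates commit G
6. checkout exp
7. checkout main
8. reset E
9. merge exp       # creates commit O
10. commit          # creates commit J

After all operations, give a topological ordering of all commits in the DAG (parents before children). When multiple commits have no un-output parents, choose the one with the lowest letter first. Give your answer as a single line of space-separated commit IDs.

Answer: A E L I G O J

Derivation:
After op 1 (branch): HEAD=main@A [exp=A main=A]
After op 2 (merge): HEAD=main@E [exp=A main=E]
After op 3 (commit): HEAD=main@L [exp=A main=L]
After op 4 (commit): HEAD=main@I [exp=A main=I]
After op 5 (merge): HEAD=main@G [exp=A main=G]
After op 6 (checkout): HEAD=exp@A [exp=A main=G]
After op 7 (checkout): HEAD=main@G [exp=A main=G]
After op 8 (reset): HEAD=main@E [exp=A main=E]
After op 9 (merge): HEAD=main@O [exp=A main=O]
After op 10 (commit): HEAD=main@J [exp=A main=J]
commit A: parents=[]
commit E: parents=['A', 'A']
commit G: parents=['I', 'A']
commit I: parents=['L']
commit J: parents=['O']
commit L: parents=['E']
commit O: parents=['E', 'A']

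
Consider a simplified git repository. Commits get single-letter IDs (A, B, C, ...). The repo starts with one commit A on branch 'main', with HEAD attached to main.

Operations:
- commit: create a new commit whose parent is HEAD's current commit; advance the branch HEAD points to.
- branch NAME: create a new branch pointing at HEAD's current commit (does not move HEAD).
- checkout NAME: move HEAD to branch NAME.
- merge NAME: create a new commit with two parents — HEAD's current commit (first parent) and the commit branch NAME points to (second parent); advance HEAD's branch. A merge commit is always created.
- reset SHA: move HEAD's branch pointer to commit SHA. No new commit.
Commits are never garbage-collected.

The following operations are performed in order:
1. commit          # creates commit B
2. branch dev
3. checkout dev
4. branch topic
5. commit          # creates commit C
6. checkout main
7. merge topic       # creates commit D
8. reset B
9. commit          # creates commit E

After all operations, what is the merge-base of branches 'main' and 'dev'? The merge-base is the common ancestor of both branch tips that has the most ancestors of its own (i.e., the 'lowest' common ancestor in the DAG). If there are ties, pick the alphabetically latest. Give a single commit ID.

Answer: B

Derivation:
After op 1 (commit): HEAD=main@B [main=B]
After op 2 (branch): HEAD=main@B [dev=B main=B]
After op 3 (checkout): HEAD=dev@B [dev=B main=B]
After op 4 (branch): HEAD=dev@B [dev=B main=B topic=B]
After op 5 (commit): HEAD=dev@C [dev=C main=B topic=B]
After op 6 (checkout): HEAD=main@B [dev=C main=B topic=B]
After op 7 (merge): HEAD=main@D [dev=C main=D topic=B]
After op 8 (reset): HEAD=main@B [dev=C main=B topic=B]
After op 9 (commit): HEAD=main@E [dev=C main=E topic=B]
ancestors(main=E): ['A', 'B', 'E']
ancestors(dev=C): ['A', 'B', 'C']
common: ['A', 'B']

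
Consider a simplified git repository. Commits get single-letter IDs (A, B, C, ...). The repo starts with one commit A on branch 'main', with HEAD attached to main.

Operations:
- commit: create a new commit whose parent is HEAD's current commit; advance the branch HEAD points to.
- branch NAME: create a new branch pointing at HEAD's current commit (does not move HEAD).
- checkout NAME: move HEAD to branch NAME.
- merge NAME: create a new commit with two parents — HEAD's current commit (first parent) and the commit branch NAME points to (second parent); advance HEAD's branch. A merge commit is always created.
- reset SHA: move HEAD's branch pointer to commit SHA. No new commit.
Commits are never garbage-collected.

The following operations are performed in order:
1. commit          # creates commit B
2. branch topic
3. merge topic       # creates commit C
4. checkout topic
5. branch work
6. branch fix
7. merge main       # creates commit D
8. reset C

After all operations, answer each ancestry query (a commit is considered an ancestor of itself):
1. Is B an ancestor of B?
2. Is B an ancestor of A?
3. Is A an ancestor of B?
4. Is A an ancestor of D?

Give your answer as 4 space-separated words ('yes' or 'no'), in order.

Answer: yes no yes yes

Derivation:
After op 1 (commit): HEAD=main@B [main=B]
After op 2 (branch): HEAD=main@B [main=B topic=B]
After op 3 (merge): HEAD=main@C [main=C topic=B]
After op 4 (checkout): HEAD=topic@B [main=C topic=B]
After op 5 (branch): HEAD=topic@B [main=C topic=B work=B]
After op 6 (branch): HEAD=topic@B [fix=B main=C topic=B work=B]
After op 7 (merge): HEAD=topic@D [fix=B main=C topic=D work=B]
After op 8 (reset): HEAD=topic@C [fix=B main=C topic=C work=B]
ancestors(B) = {A,B}; B in? yes
ancestors(A) = {A}; B in? no
ancestors(B) = {A,B}; A in? yes
ancestors(D) = {A,B,C,D}; A in? yes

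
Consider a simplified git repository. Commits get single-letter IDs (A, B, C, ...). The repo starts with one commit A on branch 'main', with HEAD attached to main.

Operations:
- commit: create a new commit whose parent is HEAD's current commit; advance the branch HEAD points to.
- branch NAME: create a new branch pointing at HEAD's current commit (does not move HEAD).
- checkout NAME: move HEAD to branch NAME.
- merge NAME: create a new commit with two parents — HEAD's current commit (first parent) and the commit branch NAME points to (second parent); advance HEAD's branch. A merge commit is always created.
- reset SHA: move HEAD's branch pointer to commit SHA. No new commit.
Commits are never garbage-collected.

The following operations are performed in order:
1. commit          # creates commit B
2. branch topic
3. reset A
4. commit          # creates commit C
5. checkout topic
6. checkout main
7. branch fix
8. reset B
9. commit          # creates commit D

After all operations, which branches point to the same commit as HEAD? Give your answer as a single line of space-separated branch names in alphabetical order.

Answer: main

Derivation:
After op 1 (commit): HEAD=main@B [main=B]
After op 2 (branch): HEAD=main@B [main=B topic=B]
After op 3 (reset): HEAD=main@A [main=A topic=B]
After op 4 (commit): HEAD=main@C [main=C topic=B]
After op 5 (checkout): HEAD=topic@B [main=C topic=B]
After op 6 (checkout): HEAD=main@C [main=C topic=B]
After op 7 (branch): HEAD=main@C [fix=C main=C topic=B]
After op 8 (reset): HEAD=main@B [fix=C main=B topic=B]
After op 9 (commit): HEAD=main@D [fix=C main=D topic=B]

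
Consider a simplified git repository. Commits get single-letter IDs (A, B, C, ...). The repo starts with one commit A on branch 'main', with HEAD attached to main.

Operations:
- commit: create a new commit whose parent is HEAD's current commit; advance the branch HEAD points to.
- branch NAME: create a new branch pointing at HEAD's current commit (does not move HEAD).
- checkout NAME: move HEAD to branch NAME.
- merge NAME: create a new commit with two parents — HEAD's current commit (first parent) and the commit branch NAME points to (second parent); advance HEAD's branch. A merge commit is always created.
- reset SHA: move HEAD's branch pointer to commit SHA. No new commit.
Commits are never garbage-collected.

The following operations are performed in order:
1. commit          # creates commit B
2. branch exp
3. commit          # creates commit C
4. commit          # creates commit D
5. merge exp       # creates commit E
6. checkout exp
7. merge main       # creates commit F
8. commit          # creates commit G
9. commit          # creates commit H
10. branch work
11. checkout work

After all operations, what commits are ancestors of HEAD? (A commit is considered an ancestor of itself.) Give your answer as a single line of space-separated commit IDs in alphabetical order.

Answer: A B C D E F G H

Derivation:
After op 1 (commit): HEAD=main@B [main=B]
After op 2 (branch): HEAD=main@B [exp=B main=B]
After op 3 (commit): HEAD=main@C [exp=B main=C]
After op 4 (commit): HEAD=main@D [exp=B main=D]
After op 5 (merge): HEAD=main@E [exp=B main=E]
After op 6 (checkout): HEAD=exp@B [exp=B main=E]
After op 7 (merge): HEAD=exp@F [exp=F main=E]
After op 8 (commit): HEAD=exp@G [exp=G main=E]
After op 9 (commit): HEAD=exp@H [exp=H main=E]
After op 10 (branch): HEAD=exp@H [exp=H main=E work=H]
After op 11 (checkout): HEAD=work@H [exp=H main=E work=H]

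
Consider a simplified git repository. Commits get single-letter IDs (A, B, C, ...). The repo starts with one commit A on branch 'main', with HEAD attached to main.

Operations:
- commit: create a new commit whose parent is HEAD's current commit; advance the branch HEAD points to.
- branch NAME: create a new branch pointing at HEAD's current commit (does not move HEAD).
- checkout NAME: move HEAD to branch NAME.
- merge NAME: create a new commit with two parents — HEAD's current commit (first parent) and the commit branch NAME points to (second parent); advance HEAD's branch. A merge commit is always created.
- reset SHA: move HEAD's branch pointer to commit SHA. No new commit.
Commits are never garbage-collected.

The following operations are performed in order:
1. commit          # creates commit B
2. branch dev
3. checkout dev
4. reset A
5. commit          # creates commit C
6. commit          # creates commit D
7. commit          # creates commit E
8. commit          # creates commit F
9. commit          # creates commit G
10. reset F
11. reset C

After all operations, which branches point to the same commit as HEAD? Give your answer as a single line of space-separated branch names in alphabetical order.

Answer: dev

Derivation:
After op 1 (commit): HEAD=main@B [main=B]
After op 2 (branch): HEAD=main@B [dev=B main=B]
After op 3 (checkout): HEAD=dev@B [dev=B main=B]
After op 4 (reset): HEAD=dev@A [dev=A main=B]
After op 5 (commit): HEAD=dev@C [dev=C main=B]
After op 6 (commit): HEAD=dev@D [dev=D main=B]
After op 7 (commit): HEAD=dev@E [dev=E main=B]
After op 8 (commit): HEAD=dev@F [dev=F main=B]
After op 9 (commit): HEAD=dev@G [dev=G main=B]
After op 10 (reset): HEAD=dev@F [dev=F main=B]
After op 11 (reset): HEAD=dev@C [dev=C main=B]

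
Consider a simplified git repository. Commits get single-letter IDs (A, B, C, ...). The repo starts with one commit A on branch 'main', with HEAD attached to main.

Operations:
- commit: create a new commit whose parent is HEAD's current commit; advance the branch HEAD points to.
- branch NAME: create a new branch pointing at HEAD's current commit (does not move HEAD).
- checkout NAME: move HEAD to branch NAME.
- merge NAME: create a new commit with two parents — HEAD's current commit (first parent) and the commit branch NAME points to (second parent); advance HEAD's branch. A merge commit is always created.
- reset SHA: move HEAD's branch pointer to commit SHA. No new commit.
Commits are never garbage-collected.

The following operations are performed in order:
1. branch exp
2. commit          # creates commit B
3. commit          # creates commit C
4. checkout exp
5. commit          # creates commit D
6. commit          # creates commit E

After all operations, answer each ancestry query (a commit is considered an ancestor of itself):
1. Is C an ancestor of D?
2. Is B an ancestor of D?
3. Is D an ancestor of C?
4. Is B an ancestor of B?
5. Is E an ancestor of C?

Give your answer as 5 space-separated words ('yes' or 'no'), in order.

Answer: no no no yes no

Derivation:
After op 1 (branch): HEAD=main@A [exp=A main=A]
After op 2 (commit): HEAD=main@B [exp=A main=B]
After op 3 (commit): HEAD=main@C [exp=A main=C]
After op 4 (checkout): HEAD=exp@A [exp=A main=C]
After op 5 (commit): HEAD=exp@D [exp=D main=C]
After op 6 (commit): HEAD=exp@E [exp=E main=C]
ancestors(D) = {A,D}; C in? no
ancestors(D) = {A,D}; B in? no
ancestors(C) = {A,B,C}; D in? no
ancestors(B) = {A,B}; B in? yes
ancestors(C) = {A,B,C}; E in? no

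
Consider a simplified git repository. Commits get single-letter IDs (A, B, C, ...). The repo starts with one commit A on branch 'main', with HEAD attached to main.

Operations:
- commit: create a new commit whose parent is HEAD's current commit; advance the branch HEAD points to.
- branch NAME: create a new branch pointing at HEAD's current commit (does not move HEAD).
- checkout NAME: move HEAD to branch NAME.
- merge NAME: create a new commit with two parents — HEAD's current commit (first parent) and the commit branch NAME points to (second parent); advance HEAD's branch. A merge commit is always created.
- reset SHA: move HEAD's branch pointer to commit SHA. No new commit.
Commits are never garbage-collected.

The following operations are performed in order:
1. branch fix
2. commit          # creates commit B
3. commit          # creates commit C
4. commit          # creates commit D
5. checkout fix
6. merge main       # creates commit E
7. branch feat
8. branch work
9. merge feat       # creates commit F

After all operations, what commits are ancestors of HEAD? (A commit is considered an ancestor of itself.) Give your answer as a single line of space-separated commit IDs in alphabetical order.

Answer: A B C D E F

Derivation:
After op 1 (branch): HEAD=main@A [fix=A main=A]
After op 2 (commit): HEAD=main@B [fix=A main=B]
After op 3 (commit): HEAD=main@C [fix=A main=C]
After op 4 (commit): HEAD=main@D [fix=A main=D]
After op 5 (checkout): HEAD=fix@A [fix=A main=D]
After op 6 (merge): HEAD=fix@E [fix=E main=D]
After op 7 (branch): HEAD=fix@E [feat=E fix=E main=D]
After op 8 (branch): HEAD=fix@E [feat=E fix=E main=D work=E]
After op 9 (merge): HEAD=fix@F [feat=E fix=F main=D work=E]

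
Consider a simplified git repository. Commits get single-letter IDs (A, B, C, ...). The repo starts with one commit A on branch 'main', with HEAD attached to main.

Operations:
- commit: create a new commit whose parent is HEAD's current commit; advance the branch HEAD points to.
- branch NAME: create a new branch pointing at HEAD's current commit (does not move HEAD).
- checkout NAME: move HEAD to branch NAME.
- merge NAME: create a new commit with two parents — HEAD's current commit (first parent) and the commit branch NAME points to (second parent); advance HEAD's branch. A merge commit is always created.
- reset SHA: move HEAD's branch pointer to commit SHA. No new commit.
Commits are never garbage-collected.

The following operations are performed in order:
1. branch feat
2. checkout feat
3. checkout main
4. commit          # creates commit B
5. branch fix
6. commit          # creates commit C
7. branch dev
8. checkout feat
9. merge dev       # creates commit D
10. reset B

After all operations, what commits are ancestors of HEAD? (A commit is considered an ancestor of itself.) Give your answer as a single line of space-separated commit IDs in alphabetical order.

After op 1 (branch): HEAD=main@A [feat=A main=A]
After op 2 (checkout): HEAD=feat@A [feat=A main=A]
After op 3 (checkout): HEAD=main@A [feat=A main=A]
After op 4 (commit): HEAD=main@B [feat=A main=B]
After op 5 (branch): HEAD=main@B [feat=A fix=B main=B]
After op 6 (commit): HEAD=main@C [feat=A fix=B main=C]
After op 7 (branch): HEAD=main@C [dev=C feat=A fix=B main=C]
After op 8 (checkout): HEAD=feat@A [dev=C feat=A fix=B main=C]
After op 9 (merge): HEAD=feat@D [dev=C feat=D fix=B main=C]
After op 10 (reset): HEAD=feat@B [dev=C feat=B fix=B main=C]

Answer: A B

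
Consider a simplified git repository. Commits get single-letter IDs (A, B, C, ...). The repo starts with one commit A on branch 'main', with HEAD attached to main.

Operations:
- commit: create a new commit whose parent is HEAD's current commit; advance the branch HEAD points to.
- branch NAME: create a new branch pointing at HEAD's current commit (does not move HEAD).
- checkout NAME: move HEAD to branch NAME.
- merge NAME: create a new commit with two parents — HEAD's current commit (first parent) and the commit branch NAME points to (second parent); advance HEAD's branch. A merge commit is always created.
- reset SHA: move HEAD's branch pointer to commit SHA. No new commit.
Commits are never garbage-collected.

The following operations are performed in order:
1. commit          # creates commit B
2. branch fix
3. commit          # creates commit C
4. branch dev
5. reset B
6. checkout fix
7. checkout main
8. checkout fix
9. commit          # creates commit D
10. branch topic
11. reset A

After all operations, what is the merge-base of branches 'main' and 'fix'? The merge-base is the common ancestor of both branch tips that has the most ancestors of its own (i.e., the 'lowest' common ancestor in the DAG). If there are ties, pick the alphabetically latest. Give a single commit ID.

After op 1 (commit): HEAD=main@B [main=B]
After op 2 (branch): HEAD=main@B [fix=B main=B]
After op 3 (commit): HEAD=main@C [fix=B main=C]
After op 4 (branch): HEAD=main@C [dev=C fix=B main=C]
After op 5 (reset): HEAD=main@B [dev=C fix=B main=B]
After op 6 (checkout): HEAD=fix@B [dev=C fix=B main=B]
After op 7 (checkout): HEAD=main@B [dev=C fix=B main=B]
After op 8 (checkout): HEAD=fix@B [dev=C fix=B main=B]
After op 9 (commit): HEAD=fix@D [dev=C fix=D main=B]
After op 10 (branch): HEAD=fix@D [dev=C fix=D main=B topic=D]
After op 11 (reset): HEAD=fix@A [dev=C fix=A main=B topic=D]
ancestors(main=B): ['A', 'B']
ancestors(fix=A): ['A']
common: ['A']

Answer: A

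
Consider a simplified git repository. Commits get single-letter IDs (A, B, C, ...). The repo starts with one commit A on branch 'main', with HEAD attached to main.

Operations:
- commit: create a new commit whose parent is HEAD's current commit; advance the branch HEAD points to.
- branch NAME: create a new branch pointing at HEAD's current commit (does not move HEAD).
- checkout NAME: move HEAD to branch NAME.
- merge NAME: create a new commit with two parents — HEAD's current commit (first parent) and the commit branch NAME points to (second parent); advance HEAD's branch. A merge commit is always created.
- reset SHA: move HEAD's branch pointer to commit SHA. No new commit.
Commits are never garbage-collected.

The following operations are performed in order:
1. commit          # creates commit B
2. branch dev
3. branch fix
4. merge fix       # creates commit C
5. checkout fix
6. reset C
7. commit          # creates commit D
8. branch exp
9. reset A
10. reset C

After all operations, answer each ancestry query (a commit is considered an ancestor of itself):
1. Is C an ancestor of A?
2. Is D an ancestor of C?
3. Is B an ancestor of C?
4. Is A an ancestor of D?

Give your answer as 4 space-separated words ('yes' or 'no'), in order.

After op 1 (commit): HEAD=main@B [main=B]
After op 2 (branch): HEAD=main@B [dev=B main=B]
After op 3 (branch): HEAD=main@B [dev=B fix=B main=B]
After op 4 (merge): HEAD=main@C [dev=B fix=B main=C]
After op 5 (checkout): HEAD=fix@B [dev=B fix=B main=C]
After op 6 (reset): HEAD=fix@C [dev=B fix=C main=C]
After op 7 (commit): HEAD=fix@D [dev=B fix=D main=C]
After op 8 (branch): HEAD=fix@D [dev=B exp=D fix=D main=C]
After op 9 (reset): HEAD=fix@A [dev=B exp=D fix=A main=C]
After op 10 (reset): HEAD=fix@C [dev=B exp=D fix=C main=C]
ancestors(A) = {A}; C in? no
ancestors(C) = {A,B,C}; D in? no
ancestors(C) = {A,B,C}; B in? yes
ancestors(D) = {A,B,C,D}; A in? yes

Answer: no no yes yes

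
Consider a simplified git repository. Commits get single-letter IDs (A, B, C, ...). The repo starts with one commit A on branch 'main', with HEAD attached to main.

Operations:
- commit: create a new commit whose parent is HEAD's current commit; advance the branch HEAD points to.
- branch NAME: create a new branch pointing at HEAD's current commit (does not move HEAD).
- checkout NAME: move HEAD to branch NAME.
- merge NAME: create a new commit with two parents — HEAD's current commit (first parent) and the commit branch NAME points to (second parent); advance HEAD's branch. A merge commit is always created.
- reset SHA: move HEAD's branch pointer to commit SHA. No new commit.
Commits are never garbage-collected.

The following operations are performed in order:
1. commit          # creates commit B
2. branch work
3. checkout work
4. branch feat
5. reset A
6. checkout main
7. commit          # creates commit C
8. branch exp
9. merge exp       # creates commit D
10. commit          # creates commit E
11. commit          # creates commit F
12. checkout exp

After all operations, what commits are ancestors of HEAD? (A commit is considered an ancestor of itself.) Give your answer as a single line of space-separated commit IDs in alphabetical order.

After op 1 (commit): HEAD=main@B [main=B]
After op 2 (branch): HEAD=main@B [main=B work=B]
After op 3 (checkout): HEAD=work@B [main=B work=B]
After op 4 (branch): HEAD=work@B [feat=B main=B work=B]
After op 5 (reset): HEAD=work@A [feat=B main=B work=A]
After op 6 (checkout): HEAD=main@B [feat=B main=B work=A]
After op 7 (commit): HEAD=main@C [feat=B main=C work=A]
After op 8 (branch): HEAD=main@C [exp=C feat=B main=C work=A]
After op 9 (merge): HEAD=main@D [exp=C feat=B main=D work=A]
After op 10 (commit): HEAD=main@E [exp=C feat=B main=E work=A]
After op 11 (commit): HEAD=main@F [exp=C feat=B main=F work=A]
After op 12 (checkout): HEAD=exp@C [exp=C feat=B main=F work=A]

Answer: A B C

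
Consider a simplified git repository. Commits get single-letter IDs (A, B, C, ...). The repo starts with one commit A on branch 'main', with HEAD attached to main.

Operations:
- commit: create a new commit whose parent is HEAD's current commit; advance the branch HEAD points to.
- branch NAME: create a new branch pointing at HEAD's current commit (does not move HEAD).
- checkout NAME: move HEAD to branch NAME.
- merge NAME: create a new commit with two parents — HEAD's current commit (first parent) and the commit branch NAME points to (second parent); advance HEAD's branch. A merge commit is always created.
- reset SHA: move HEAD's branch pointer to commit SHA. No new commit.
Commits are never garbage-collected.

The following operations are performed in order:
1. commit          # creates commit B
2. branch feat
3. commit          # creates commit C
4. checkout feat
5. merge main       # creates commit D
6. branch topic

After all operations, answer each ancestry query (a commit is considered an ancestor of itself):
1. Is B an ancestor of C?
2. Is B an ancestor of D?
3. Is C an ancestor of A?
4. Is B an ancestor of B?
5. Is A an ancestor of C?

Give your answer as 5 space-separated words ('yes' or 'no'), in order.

Answer: yes yes no yes yes

Derivation:
After op 1 (commit): HEAD=main@B [main=B]
After op 2 (branch): HEAD=main@B [feat=B main=B]
After op 3 (commit): HEAD=main@C [feat=B main=C]
After op 4 (checkout): HEAD=feat@B [feat=B main=C]
After op 5 (merge): HEAD=feat@D [feat=D main=C]
After op 6 (branch): HEAD=feat@D [feat=D main=C topic=D]
ancestors(C) = {A,B,C}; B in? yes
ancestors(D) = {A,B,C,D}; B in? yes
ancestors(A) = {A}; C in? no
ancestors(B) = {A,B}; B in? yes
ancestors(C) = {A,B,C}; A in? yes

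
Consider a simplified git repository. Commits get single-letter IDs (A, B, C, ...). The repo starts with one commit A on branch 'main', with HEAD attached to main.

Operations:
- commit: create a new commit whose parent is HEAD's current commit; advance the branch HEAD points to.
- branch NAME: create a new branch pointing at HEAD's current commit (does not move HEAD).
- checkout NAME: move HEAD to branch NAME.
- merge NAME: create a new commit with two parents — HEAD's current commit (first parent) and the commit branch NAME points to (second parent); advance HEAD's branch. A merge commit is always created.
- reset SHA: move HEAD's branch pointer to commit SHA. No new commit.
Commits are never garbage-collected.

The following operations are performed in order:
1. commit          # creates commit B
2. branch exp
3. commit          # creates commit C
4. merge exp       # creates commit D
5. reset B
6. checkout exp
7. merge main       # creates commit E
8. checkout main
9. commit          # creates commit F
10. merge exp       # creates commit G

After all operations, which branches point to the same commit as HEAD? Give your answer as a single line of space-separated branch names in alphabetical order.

Answer: main

Derivation:
After op 1 (commit): HEAD=main@B [main=B]
After op 2 (branch): HEAD=main@B [exp=B main=B]
After op 3 (commit): HEAD=main@C [exp=B main=C]
After op 4 (merge): HEAD=main@D [exp=B main=D]
After op 5 (reset): HEAD=main@B [exp=B main=B]
After op 6 (checkout): HEAD=exp@B [exp=B main=B]
After op 7 (merge): HEAD=exp@E [exp=E main=B]
After op 8 (checkout): HEAD=main@B [exp=E main=B]
After op 9 (commit): HEAD=main@F [exp=E main=F]
After op 10 (merge): HEAD=main@G [exp=E main=G]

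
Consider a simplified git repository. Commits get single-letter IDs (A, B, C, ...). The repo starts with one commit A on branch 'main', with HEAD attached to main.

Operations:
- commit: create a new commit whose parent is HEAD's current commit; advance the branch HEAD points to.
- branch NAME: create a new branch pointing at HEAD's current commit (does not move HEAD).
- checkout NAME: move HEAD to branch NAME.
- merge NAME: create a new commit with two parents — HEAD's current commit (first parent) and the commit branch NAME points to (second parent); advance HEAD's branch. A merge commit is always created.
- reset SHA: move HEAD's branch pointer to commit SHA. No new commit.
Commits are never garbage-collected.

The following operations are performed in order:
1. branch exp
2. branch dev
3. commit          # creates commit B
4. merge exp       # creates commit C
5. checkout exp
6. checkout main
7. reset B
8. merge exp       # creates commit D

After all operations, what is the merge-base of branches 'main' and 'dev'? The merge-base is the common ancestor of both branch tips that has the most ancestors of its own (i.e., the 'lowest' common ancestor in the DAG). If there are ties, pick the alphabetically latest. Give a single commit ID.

After op 1 (branch): HEAD=main@A [exp=A main=A]
After op 2 (branch): HEAD=main@A [dev=A exp=A main=A]
After op 3 (commit): HEAD=main@B [dev=A exp=A main=B]
After op 4 (merge): HEAD=main@C [dev=A exp=A main=C]
After op 5 (checkout): HEAD=exp@A [dev=A exp=A main=C]
After op 6 (checkout): HEAD=main@C [dev=A exp=A main=C]
After op 7 (reset): HEAD=main@B [dev=A exp=A main=B]
After op 8 (merge): HEAD=main@D [dev=A exp=A main=D]
ancestors(main=D): ['A', 'B', 'D']
ancestors(dev=A): ['A']
common: ['A']

Answer: A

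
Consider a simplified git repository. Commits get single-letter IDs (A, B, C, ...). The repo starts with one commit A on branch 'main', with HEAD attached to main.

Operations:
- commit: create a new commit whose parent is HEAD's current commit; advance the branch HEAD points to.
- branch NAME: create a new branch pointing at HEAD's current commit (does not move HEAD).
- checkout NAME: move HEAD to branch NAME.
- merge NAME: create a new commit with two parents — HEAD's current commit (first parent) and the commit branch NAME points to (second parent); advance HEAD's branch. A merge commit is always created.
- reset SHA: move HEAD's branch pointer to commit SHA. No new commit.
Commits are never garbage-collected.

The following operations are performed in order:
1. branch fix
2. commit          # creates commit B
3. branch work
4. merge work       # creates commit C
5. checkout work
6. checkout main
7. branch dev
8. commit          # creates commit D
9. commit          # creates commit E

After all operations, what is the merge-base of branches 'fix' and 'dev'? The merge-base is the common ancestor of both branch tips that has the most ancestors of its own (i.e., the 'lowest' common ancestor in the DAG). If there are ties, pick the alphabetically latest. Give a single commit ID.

After op 1 (branch): HEAD=main@A [fix=A main=A]
After op 2 (commit): HEAD=main@B [fix=A main=B]
After op 3 (branch): HEAD=main@B [fix=A main=B work=B]
After op 4 (merge): HEAD=main@C [fix=A main=C work=B]
After op 5 (checkout): HEAD=work@B [fix=A main=C work=B]
After op 6 (checkout): HEAD=main@C [fix=A main=C work=B]
After op 7 (branch): HEAD=main@C [dev=C fix=A main=C work=B]
After op 8 (commit): HEAD=main@D [dev=C fix=A main=D work=B]
After op 9 (commit): HEAD=main@E [dev=C fix=A main=E work=B]
ancestors(fix=A): ['A']
ancestors(dev=C): ['A', 'B', 'C']
common: ['A']

Answer: A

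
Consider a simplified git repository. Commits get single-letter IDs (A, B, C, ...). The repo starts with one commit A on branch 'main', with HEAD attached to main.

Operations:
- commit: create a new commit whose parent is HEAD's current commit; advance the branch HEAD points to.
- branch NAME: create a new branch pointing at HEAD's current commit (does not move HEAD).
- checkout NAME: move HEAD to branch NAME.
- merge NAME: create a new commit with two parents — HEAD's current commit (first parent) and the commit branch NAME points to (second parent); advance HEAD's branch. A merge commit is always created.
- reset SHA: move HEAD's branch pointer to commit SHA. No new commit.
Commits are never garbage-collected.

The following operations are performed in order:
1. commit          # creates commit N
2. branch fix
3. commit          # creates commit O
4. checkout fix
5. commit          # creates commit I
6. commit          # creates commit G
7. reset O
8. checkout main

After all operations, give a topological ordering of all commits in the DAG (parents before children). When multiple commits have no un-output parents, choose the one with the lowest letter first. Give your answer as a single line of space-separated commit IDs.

After op 1 (commit): HEAD=main@N [main=N]
After op 2 (branch): HEAD=main@N [fix=N main=N]
After op 3 (commit): HEAD=main@O [fix=N main=O]
After op 4 (checkout): HEAD=fix@N [fix=N main=O]
After op 5 (commit): HEAD=fix@I [fix=I main=O]
After op 6 (commit): HEAD=fix@G [fix=G main=O]
After op 7 (reset): HEAD=fix@O [fix=O main=O]
After op 8 (checkout): HEAD=main@O [fix=O main=O]
commit A: parents=[]
commit G: parents=['I']
commit I: parents=['N']
commit N: parents=['A']
commit O: parents=['N']

Answer: A N I G O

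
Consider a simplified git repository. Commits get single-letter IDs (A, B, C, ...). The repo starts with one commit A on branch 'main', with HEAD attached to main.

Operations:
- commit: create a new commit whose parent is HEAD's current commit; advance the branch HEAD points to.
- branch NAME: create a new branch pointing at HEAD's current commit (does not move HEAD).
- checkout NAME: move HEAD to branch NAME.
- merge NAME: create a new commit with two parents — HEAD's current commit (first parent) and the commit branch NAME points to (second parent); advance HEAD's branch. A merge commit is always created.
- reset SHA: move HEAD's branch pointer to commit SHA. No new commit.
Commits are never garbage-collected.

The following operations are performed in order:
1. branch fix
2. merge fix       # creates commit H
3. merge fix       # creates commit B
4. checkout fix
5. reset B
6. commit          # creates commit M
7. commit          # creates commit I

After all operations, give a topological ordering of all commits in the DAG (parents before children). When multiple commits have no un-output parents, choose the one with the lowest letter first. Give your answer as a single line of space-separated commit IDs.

Answer: A H B M I

Derivation:
After op 1 (branch): HEAD=main@A [fix=A main=A]
After op 2 (merge): HEAD=main@H [fix=A main=H]
After op 3 (merge): HEAD=main@B [fix=A main=B]
After op 4 (checkout): HEAD=fix@A [fix=A main=B]
After op 5 (reset): HEAD=fix@B [fix=B main=B]
After op 6 (commit): HEAD=fix@M [fix=M main=B]
After op 7 (commit): HEAD=fix@I [fix=I main=B]
commit A: parents=[]
commit B: parents=['H', 'A']
commit H: parents=['A', 'A']
commit I: parents=['M']
commit M: parents=['B']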